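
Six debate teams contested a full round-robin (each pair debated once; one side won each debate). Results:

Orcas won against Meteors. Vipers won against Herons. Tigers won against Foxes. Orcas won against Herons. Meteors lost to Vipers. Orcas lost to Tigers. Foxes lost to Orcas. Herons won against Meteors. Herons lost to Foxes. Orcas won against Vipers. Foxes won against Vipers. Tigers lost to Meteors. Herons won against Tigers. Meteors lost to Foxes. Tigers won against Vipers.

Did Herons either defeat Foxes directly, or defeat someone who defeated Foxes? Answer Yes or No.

Yes

Herons did not beat Foxes directly.
Herons beat Tigers, Meteors. Of those, Tigers beat Foxes.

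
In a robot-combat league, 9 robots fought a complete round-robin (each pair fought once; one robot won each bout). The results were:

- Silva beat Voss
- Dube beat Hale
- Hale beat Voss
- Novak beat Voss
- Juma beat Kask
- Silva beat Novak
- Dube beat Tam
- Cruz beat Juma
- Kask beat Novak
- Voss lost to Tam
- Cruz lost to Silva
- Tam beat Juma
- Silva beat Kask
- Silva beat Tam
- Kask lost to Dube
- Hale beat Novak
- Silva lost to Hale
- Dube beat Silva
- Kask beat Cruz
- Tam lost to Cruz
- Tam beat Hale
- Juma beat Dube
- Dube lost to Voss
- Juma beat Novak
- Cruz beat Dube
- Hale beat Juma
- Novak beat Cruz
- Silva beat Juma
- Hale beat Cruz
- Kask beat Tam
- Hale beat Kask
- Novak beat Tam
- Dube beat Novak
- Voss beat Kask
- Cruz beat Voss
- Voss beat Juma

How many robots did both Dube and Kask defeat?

2

Dube beat: Tam, Kask, Silva, Novak, Hale.
Kask beat: Tam, Cruz, Novak.
Both beat: Tam, Novak — 2.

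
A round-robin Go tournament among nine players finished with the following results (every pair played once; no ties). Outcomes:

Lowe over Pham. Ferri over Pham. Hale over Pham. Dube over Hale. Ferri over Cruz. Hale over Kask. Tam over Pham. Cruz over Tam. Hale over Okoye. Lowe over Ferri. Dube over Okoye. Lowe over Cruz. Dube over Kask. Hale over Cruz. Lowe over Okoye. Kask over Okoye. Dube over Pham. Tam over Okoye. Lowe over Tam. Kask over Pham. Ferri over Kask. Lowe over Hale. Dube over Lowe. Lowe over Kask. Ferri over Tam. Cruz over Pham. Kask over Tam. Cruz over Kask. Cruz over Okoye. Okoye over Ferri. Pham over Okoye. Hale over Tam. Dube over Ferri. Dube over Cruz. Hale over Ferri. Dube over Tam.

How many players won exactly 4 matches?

Win totals: Lowe 7, Cruz 4, Tam 2, Kask 3, Pham 1, Dube 8, Ferri 4, Hale 6, Okoye 1.
Exactly 4: Cruz, Ferri — 2 players.

2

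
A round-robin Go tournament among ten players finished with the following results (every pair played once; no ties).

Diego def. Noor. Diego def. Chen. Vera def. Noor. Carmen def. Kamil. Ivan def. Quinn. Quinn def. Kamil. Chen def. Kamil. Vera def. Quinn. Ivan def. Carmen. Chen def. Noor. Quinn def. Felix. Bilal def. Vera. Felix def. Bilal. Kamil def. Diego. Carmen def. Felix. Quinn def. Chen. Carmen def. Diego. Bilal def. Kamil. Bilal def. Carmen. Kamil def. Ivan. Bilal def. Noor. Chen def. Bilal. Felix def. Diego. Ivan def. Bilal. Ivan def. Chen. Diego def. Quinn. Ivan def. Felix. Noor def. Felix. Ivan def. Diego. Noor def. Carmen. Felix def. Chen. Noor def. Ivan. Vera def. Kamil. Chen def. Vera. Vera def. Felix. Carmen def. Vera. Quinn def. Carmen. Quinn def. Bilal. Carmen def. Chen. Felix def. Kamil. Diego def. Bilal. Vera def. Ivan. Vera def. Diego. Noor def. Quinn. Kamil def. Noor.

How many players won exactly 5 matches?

Win totals: Diego 4, Bilal 4, Carmen 5, Ivan 6, Quinn 5, Chen 4, Kamil 3, Vera 6, Noor 4, Felix 4.
Exactly 5: Carmen, Quinn — 2 players.

2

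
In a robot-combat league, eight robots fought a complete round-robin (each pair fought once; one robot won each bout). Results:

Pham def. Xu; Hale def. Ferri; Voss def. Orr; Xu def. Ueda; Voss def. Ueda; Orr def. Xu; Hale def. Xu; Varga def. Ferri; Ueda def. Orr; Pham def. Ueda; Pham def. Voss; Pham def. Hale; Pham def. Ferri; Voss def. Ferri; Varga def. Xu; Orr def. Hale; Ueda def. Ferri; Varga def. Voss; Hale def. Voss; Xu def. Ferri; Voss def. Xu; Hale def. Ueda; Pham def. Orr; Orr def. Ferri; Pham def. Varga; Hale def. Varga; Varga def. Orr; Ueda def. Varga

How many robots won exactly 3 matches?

2

Win totals: Xu 2, Hale 5, Varga 4, Ferri 0, Ueda 3, Voss 4, Pham 7, Orr 3.
Exactly 3: Ueda, Orr — 2 robots.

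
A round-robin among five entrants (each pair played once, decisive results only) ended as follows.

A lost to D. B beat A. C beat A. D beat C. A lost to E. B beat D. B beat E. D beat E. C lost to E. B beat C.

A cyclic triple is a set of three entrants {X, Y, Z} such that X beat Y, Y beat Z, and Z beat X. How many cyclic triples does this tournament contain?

0

Win totals: A 0, B 4, C 1, D 3, E 2.
An entrant with w wins dominates both others in C(w,2) triples; summing gives 0 + 6 + 0 + 3 + 1 = 10 transitive triples.
Total triples C(5,3) = 10, so cyclic triples = 10 − 10 = 0.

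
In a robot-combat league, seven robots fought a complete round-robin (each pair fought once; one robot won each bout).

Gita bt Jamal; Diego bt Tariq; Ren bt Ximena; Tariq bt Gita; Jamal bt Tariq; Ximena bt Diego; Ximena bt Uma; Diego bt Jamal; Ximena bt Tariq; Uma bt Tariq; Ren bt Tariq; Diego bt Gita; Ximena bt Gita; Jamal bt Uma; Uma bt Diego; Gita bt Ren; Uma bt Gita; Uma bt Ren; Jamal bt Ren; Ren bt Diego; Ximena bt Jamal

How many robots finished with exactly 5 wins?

1

Win totals: Tariq 1, Uma 4, Ximena 5, Ren 3, Diego 3, Gita 2, Jamal 3.
Exactly 5: Ximena — 1 robot.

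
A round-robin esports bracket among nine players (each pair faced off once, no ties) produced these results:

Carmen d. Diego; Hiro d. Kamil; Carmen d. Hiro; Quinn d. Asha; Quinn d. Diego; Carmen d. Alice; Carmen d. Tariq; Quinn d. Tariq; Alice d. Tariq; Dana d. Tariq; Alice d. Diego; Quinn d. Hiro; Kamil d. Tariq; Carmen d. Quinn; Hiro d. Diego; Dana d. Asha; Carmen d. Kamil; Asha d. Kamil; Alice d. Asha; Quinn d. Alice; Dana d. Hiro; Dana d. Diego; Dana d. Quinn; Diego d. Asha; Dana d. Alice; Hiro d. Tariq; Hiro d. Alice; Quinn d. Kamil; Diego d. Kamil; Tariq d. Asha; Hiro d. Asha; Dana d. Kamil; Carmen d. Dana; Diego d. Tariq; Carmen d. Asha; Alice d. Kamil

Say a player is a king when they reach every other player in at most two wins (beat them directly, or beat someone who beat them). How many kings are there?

Dana cannot reach Carmen in two steps.
Carmen reaches everyone (king).
Asha cannot reach Dana, Carmen, Diego, Hiro, Alice, Quinn in two steps.
Kamil cannot reach Dana, Carmen, Diego, Hiro, Alice, Quinn in two steps.
Diego cannot reach Dana, Carmen, Hiro, Alice, Quinn in two steps.
Tariq cannot reach Dana, Carmen, Diego, Hiro, Alice, Quinn in two steps.
Hiro cannot reach Dana, Carmen, Quinn in two steps.
Alice cannot reach Dana, Carmen, Hiro, Quinn in two steps.
Quinn cannot reach Dana, Carmen in two steps.
Kings: Carmen — 1.

1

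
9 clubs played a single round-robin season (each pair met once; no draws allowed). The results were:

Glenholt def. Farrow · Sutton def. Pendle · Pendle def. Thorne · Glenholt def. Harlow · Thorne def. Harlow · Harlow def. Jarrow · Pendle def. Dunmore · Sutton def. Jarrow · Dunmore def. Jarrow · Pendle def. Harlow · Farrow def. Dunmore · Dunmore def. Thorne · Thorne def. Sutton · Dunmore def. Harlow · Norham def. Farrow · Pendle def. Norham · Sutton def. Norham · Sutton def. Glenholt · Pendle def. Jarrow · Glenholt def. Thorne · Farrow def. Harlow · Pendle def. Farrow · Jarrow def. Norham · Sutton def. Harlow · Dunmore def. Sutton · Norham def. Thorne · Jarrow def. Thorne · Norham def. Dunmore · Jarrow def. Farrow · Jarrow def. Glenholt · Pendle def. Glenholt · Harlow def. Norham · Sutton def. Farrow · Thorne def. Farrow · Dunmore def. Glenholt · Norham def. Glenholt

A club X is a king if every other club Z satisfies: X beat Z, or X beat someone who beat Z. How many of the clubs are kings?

Glenholt cannot reach Pendle in two steps.
Sutton reaches everyone (king).
Norham cannot reach Pendle in two steps.
Pendle reaches everyone (king).
Dunmore reaches everyone (king).
Thorne reaches everyone (king).
Jarrow cannot reach Pendle in two steps.
Harlow cannot reach Sutton, Pendle in two steps.
Farrow cannot reach Pendle in two steps.
Kings: Sutton, Pendle, Dunmore, Thorne — 4.

4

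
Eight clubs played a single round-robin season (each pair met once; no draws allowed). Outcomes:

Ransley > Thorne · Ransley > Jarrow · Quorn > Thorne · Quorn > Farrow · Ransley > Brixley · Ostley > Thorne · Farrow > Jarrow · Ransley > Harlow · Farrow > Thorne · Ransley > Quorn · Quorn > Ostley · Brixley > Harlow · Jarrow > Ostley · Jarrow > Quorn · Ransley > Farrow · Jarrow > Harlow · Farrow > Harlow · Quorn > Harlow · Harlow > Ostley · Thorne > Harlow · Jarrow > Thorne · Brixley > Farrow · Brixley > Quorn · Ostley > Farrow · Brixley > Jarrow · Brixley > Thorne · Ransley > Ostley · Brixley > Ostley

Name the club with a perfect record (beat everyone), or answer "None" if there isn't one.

Ransley has 7 wins out of 7 opponents — a perfect record.

Ransley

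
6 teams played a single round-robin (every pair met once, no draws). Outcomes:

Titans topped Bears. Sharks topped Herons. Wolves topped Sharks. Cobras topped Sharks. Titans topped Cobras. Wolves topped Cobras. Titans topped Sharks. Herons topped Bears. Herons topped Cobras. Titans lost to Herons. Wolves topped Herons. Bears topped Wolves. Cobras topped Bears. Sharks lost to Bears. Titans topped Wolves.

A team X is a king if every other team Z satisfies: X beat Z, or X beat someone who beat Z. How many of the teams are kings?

3

Sharks cannot reach Wolves in two steps.
Wolves reaches everyone (king).
Cobras cannot reach Titans in two steps.
Titans reaches everyone (king).
Bears cannot reach Titans in two steps.
Herons reaches everyone (king).
Kings: Wolves, Titans, Herons — 3.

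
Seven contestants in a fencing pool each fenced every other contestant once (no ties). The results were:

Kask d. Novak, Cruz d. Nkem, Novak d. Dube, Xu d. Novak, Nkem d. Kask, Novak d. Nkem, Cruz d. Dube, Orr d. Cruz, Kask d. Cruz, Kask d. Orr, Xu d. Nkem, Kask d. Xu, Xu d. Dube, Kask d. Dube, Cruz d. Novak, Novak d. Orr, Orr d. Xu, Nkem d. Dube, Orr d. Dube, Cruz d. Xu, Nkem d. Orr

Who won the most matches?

Kask

Win totals: Cruz 4, Kask 5, Xu 3, Orr 3, Dube 0, Nkem 3, Novak 3.
Kask leads with 5 wins (next highest: 4).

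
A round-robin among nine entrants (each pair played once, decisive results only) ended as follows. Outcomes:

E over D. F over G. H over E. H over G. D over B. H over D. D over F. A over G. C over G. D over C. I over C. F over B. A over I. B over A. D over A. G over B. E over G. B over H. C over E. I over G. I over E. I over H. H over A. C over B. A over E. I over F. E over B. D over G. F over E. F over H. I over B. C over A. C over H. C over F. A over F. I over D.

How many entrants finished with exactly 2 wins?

1

Win totals: A 4, B 2, C 6, D 5, E 3, F 4, G 1, H 4, I 7.
Exactly 2: B — 1 entrant.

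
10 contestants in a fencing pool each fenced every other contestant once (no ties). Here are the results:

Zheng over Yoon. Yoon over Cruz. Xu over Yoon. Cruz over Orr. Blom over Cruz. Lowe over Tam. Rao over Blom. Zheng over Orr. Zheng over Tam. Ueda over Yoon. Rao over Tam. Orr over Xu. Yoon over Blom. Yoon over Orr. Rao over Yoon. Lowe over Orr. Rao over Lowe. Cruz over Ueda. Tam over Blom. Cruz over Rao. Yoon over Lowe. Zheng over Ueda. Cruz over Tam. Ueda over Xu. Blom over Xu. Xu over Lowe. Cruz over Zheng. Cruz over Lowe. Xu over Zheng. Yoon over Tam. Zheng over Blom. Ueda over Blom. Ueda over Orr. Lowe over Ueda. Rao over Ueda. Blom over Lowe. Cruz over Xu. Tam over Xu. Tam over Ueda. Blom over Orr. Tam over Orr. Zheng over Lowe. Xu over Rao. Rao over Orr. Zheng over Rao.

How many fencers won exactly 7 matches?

Win totals: Orr 1, Ueda 4, Xu 4, Rao 6, Blom 4, Yoon 5, Zheng 7, Tam 4, Lowe 3, Cruz 7.
Exactly 7: Zheng, Cruz — 2 fencers.

2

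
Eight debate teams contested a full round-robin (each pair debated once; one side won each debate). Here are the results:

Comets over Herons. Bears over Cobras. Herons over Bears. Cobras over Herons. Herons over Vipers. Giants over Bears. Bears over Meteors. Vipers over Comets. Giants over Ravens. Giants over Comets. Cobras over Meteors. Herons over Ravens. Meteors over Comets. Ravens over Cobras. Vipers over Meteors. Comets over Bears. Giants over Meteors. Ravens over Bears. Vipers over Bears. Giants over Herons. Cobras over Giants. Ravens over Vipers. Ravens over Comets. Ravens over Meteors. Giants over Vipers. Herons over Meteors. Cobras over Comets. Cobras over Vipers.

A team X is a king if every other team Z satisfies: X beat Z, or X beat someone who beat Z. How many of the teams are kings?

Cobras reaches everyone (king).
Comets cannot reach Giants in two steps.
Herons cannot reach Giants in two steps.
Ravens reaches everyone (king).
Giants reaches everyone (king).
Bears cannot reach Ravens in two steps.
Meteors cannot reach Cobras, Ravens, Giants, Vipers in two steps.
Vipers cannot reach Ravens, Giants in two steps.
Kings: Cobras, Ravens, Giants — 3.

3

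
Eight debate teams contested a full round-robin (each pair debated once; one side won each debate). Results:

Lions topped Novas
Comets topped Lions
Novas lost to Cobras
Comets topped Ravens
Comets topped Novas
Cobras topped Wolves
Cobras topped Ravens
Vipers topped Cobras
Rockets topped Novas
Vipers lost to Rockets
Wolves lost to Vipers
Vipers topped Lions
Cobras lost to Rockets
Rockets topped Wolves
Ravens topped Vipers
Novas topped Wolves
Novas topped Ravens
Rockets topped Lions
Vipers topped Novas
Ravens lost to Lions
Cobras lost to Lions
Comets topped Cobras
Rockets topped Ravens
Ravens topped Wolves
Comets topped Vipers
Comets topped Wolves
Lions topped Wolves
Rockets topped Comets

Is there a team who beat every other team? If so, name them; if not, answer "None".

Rockets

Rockets has 7 wins out of 7 opponents — a perfect record.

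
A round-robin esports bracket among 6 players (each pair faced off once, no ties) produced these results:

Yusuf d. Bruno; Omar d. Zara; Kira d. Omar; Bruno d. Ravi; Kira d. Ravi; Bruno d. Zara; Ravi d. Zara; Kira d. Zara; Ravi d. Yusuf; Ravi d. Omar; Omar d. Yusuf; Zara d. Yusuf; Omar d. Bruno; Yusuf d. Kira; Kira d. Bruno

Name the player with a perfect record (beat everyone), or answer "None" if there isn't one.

None

Highest win total is Kira with 4 (out of 5 possible).
Kira lost to Yusuf, so no player went undefeated.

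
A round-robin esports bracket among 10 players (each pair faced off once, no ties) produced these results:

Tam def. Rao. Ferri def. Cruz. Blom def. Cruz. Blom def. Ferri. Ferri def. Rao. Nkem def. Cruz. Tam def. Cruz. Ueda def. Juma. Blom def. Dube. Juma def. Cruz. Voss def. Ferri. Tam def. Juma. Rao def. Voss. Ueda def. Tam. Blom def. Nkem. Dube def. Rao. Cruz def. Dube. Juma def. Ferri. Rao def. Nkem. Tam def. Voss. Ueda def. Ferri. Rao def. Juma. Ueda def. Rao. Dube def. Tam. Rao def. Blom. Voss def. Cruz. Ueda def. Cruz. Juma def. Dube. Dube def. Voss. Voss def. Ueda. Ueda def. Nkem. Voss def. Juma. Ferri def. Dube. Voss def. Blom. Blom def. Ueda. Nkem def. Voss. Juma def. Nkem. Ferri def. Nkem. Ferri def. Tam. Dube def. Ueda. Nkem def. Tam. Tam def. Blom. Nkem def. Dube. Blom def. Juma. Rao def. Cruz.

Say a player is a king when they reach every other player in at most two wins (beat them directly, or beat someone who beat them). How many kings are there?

Ueda reaches everyone (king).
Tam reaches everyone (king).
Dube reaches everyone (king).
Voss reaches everyone (king).
Blom reaches everyone (king).
Juma cannot reach Blom in two steps.
Nkem reaches everyone (king).
Ferri reaches everyone (king).
Rao reaches everyone (king).
Cruz cannot reach Blom, Juma, Nkem, Ferri in two steps.
Kings: Ueda, Tam, Dube, Voss, Blom, Nkem, Ferri, Rao — 8.

8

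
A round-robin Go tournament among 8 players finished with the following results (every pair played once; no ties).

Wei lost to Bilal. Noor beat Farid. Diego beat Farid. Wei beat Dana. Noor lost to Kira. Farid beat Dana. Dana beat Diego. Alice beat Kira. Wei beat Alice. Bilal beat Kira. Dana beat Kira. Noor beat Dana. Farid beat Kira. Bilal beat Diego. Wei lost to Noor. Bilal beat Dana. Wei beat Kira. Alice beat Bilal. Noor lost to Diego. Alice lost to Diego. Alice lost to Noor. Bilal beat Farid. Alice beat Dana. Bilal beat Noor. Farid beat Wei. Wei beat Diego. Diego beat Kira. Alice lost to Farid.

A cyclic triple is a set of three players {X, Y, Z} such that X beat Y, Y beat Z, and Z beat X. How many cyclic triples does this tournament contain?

13

Win totals: Dana 2, Kira 1, Wei 4, Noor 4, Alice 3, Bilal 6, Farid 4, Diego 4.
A player with w wins dominates both others in C(w,2) triples; summing gives 1 + 0 + 6 + 6 + 3 + 15 + 6 + 6 = 43 transitive triples.
Total triples C(8,3) = 56, so cyclic triples = 56 − 43 = 13.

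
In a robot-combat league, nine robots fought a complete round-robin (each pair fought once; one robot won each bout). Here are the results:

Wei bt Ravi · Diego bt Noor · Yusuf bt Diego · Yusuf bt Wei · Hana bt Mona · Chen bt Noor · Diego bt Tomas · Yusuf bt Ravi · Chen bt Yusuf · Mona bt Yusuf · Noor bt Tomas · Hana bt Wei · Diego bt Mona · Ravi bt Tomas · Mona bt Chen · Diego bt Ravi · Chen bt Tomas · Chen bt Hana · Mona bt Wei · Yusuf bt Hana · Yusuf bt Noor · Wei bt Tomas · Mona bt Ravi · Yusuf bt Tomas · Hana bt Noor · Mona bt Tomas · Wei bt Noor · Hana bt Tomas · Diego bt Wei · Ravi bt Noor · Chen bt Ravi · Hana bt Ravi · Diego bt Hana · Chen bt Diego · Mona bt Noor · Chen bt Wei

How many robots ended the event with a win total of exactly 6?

3

Win totals: Diego 6, Chen 7, Noor 1, Yusuf 6, Tomas 0, Hana 5, Wei 3, Mona 6, Ravi 2.
Exactly 6: Diego, Yusuf, Mona — 3 robots.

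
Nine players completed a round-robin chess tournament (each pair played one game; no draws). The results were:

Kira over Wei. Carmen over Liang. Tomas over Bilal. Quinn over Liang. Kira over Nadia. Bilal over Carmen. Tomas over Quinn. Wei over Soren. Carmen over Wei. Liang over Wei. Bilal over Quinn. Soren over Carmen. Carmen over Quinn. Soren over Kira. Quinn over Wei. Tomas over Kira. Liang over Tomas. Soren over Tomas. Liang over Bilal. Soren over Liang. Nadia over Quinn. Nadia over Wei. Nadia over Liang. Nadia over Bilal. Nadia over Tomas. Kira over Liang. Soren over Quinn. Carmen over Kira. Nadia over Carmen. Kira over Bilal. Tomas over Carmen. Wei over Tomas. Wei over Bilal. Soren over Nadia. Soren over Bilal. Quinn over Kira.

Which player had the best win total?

Win totals: Bilal 2, Liang 3, Kira 4, Nadia 6, Wei 3, Quinn 3, Carmen 4, Soren 7, Tomas 4.
Soren leads with 7 wins (next highest: 6).

Soren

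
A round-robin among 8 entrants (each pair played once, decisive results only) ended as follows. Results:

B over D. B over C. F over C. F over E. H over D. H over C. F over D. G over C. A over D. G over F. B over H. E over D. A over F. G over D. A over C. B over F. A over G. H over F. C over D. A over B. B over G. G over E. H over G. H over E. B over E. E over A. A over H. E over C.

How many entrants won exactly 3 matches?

Win totals: A 6, B 6, C 1, D 0, E 3, F 3, G 4, H 5.
Exactly 3: E, F — 2 entrants.

2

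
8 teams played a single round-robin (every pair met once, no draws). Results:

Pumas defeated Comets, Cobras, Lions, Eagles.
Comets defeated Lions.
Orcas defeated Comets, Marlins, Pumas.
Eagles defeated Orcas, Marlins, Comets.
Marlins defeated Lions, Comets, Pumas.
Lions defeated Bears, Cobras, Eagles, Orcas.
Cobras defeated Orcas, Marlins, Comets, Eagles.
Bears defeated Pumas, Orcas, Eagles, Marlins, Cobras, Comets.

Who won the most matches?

Bears

Win totals: Cobras 4, Eagles 3, Lions 4, Comets 1, Marlins 3, Orcas 3, Bears 6, Pumas 4.
Bears leads with 6 wins (next highest: 4).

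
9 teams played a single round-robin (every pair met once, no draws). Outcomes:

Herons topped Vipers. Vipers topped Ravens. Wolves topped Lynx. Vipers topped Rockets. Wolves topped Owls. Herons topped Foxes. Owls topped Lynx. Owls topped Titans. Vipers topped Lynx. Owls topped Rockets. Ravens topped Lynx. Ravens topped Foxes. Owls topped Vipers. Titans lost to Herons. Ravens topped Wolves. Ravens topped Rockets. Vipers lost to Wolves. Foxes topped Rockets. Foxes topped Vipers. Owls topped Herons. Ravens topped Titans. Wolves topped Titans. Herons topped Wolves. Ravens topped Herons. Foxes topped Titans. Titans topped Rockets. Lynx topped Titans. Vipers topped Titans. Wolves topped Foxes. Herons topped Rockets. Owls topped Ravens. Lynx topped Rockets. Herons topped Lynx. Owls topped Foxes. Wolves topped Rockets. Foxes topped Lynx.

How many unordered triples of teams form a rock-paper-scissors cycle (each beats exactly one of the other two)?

Win totals: Rockets 0, Foxes 4, Vipers 4, Owls 7, Lynx 2, Ravens 6, Wolves 6, Herons 6, Titans 1.
A team with w wins dominates both others in C(w,2) triples; summing gives 0 + 6 + 6 + 21 + 1 + 15 + 15 + 15 + 0 = 79 transitive triples.
Total triples C(9,3) = 84, so cyclic triples = 84 − 79 = 5.

5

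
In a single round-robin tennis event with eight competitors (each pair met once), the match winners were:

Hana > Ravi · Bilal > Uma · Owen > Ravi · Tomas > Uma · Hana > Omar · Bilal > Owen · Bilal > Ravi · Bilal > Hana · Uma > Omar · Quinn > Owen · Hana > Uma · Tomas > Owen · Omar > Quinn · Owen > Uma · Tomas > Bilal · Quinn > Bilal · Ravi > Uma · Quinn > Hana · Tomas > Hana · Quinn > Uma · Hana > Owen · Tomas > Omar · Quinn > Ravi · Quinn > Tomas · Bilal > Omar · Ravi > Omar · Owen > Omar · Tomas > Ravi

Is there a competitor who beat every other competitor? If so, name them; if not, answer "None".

Highest win total is Tomas with 6 (out of 7 possible).
Tomas lost to Quinn, so no competitor went undefeated.

None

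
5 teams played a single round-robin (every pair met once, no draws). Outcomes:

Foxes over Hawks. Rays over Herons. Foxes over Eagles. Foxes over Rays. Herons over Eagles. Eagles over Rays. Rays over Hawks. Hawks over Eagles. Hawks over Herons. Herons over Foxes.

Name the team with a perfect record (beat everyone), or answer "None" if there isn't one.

None

Highest win total is Foxes with 3 (out of 4 possible).
Foxes lost to Herons, so no team went undefeated.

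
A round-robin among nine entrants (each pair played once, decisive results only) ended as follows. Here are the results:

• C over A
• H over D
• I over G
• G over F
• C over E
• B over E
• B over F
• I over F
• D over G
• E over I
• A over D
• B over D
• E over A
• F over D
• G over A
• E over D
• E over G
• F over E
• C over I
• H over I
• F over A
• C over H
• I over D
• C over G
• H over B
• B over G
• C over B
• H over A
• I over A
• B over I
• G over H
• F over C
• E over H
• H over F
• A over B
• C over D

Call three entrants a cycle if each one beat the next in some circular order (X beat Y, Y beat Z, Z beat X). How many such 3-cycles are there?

17

Win totals: A 2, B 5, C 7, D 1, E 5, F 4, G 3, H 5, I 4.
An entrant with w wins dominates both others in C(w,2) triples; summing gives 1 + 10 + 21 + 0 + 10 + 6 + 3 + 10 + 6 = 67 transitive triples.
Total triples C(9,3) = 84, so cyclic triples = 84 − 67 = 17.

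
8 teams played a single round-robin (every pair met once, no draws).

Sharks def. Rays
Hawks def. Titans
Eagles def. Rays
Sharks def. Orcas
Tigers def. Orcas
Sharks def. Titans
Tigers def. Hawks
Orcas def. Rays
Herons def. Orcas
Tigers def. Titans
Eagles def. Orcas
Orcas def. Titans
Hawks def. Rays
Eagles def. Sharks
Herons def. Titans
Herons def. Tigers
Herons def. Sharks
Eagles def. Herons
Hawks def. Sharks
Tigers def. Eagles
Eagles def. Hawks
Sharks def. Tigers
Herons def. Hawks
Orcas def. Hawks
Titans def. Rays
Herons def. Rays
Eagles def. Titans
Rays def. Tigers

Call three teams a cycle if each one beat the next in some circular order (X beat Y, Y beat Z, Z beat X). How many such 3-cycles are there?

Win totals: Hawks 3, Herons 6, Sharks 4, Orcas 3, Rays 1, Titans 1, Tigers 4, Eagles 6.
A team with w wins dominates both others in C(w,2) triples; summing gives 3 + 15 + 6 + 3 + 0 + 0 + 6 + 15 = 48 transitive triples.
Total triples C(8,3) = 56, so cyclic triples = 56 − 48 = 8.

8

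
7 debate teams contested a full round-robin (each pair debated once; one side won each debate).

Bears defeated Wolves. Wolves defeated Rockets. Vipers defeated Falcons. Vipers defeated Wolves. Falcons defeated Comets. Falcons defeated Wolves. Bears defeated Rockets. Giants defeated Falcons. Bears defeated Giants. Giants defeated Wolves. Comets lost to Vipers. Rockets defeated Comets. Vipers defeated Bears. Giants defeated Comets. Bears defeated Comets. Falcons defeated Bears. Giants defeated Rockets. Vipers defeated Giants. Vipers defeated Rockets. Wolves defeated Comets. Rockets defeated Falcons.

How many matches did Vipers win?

Vipers' results: beat Bears, Wolves, Rockets, Falcons, Comets, Giants; lost to no one.
That is 6 wins.

6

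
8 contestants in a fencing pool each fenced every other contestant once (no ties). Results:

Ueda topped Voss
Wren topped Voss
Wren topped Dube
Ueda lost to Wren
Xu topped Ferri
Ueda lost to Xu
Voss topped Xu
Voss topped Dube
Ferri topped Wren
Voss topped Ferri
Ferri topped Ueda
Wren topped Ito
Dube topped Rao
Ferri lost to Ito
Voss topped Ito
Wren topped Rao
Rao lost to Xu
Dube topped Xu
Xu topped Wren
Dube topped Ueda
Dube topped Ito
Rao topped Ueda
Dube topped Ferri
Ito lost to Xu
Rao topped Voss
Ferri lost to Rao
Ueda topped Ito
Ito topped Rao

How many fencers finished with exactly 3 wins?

Win totals: Xu 5, Wren 5, Ueda 2, Ito 2, Rao 3, Dube 5, Voss 4, Ferri 2.
Exactly 3: Rao — 1 fencer.

1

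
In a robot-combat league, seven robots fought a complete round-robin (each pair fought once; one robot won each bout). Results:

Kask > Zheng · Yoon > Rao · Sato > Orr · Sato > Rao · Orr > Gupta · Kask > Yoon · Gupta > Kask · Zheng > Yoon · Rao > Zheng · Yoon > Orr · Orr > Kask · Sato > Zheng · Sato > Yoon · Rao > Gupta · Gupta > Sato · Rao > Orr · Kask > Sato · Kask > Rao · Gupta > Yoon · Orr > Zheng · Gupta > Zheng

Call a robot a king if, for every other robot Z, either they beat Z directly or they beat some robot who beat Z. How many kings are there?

Gupta reaches everyone (king).
Rao reaches everyone (king).
Zheng cannot reach Gupta, Kask, Sato in two steps.
Kask reaches everyone (king).
Yoon cannot reach Sato in two steps.
Sato reaches everyone (king).
Orr reaches everyone (king).
Kings: Gupta, Rao, Kask, Sato, Orr — 5.

5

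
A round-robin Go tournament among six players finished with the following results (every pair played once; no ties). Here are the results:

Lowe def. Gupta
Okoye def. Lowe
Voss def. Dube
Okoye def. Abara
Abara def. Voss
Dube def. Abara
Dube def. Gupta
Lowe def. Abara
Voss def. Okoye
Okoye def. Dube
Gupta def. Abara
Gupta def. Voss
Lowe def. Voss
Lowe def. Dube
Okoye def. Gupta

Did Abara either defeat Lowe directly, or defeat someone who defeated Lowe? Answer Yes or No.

Abara did not beat Lowe directly.
Abara beat Voss, but each of them lost to Lowe. No two-step path.

No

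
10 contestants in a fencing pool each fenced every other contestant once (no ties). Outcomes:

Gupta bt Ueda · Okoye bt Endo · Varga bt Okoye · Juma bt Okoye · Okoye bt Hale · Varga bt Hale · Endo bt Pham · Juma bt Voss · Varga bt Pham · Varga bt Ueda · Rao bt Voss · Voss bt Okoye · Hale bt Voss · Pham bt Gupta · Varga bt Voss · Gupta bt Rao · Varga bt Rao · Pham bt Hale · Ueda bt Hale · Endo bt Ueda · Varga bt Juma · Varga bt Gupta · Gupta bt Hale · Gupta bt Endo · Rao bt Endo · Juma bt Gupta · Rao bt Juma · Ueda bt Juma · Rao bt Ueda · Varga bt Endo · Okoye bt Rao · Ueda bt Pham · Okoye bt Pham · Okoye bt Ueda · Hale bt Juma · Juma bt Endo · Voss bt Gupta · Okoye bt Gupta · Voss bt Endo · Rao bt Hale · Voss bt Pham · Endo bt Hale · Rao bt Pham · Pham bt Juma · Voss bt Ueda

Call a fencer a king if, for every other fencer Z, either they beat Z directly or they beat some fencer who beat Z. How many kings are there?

Rao cannot reach Varga in two steps.
Varga reaches everyone (king).
Ueda cannot reach Rao, Varga in two steps.
Endo cannot reach Rao, Varga, Okoye in two steps.
Hale cannot reach Rao, Varga in two steps.
Okoye cannot reach Varga in two steps.
Juma cannot reach Varga in two steps.
Gupta cannot reach Varga, Okoye in two steps.
Pham cannot reach Varga in two steps.
Voss cannot reach Varga in two steps.
Kings: Varga — 1.

1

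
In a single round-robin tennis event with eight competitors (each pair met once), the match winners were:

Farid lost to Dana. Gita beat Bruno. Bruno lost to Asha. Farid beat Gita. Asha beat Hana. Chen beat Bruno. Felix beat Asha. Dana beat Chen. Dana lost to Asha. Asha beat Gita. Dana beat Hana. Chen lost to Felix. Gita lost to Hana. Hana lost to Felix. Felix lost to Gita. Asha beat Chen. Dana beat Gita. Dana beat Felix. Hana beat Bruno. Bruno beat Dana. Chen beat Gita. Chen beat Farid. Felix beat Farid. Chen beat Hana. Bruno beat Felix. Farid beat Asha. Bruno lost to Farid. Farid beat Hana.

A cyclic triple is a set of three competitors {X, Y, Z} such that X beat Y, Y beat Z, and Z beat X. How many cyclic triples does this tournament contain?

15

Win totals: Bruno 2, Dana 5, Chen 4, Felix 4, Hana 2, Farid 4, Asha 5, Gita 2.
A competitor with w wins dominates both others in C(w,2) triples; summing gives 1 + 10 + 6 + 6 + 1 + 6 + 10 + 1 = 41 transitive triples.
Total triples C(8,3) = 56, so cyclic triples = 56 − 41 = 15.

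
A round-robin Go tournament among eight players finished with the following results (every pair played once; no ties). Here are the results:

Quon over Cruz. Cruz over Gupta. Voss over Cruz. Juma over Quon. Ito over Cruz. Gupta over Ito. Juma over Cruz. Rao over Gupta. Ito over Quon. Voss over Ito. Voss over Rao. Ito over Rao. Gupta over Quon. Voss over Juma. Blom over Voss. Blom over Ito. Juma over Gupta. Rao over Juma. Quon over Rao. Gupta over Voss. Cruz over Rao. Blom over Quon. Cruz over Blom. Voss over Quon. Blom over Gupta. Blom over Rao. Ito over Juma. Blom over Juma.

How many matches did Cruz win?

3

Cruz's results: beat Gupta, Rao, Blom; lost to Ito, Voss, Juma, Quon.
That is 3 wins.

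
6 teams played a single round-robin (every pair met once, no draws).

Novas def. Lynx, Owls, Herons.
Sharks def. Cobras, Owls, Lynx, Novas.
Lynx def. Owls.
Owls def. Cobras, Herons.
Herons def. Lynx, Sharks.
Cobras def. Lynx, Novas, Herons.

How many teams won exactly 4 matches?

1

Win totals: Owls 2, Sharks 4, Novas 3, Lynx 1, Herons 2, Cobras 3.
Exactly 4: Sharks — 1 team.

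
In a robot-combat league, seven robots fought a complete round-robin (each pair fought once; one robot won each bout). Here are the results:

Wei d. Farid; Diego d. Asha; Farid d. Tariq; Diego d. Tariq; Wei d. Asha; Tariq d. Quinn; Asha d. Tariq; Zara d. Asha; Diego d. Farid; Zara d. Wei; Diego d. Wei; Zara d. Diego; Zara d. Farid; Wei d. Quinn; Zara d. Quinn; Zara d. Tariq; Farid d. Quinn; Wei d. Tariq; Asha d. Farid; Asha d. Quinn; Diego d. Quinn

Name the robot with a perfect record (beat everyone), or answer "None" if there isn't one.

Zara

Zara has 6 wins out of 6 opponents — a perfect record.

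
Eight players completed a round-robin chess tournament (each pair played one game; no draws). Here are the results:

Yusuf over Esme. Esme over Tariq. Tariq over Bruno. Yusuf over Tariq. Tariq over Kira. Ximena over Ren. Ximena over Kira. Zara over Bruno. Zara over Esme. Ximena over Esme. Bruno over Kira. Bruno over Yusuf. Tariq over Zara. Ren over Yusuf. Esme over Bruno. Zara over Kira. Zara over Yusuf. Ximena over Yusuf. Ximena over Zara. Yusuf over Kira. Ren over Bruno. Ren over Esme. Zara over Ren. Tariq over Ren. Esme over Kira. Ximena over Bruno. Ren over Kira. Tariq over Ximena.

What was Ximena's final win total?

6

Ximena's results: beat Ren, Zara, Kira, Yusuf, Bruno, Esme; lost to Tariq.
That is 6 wins.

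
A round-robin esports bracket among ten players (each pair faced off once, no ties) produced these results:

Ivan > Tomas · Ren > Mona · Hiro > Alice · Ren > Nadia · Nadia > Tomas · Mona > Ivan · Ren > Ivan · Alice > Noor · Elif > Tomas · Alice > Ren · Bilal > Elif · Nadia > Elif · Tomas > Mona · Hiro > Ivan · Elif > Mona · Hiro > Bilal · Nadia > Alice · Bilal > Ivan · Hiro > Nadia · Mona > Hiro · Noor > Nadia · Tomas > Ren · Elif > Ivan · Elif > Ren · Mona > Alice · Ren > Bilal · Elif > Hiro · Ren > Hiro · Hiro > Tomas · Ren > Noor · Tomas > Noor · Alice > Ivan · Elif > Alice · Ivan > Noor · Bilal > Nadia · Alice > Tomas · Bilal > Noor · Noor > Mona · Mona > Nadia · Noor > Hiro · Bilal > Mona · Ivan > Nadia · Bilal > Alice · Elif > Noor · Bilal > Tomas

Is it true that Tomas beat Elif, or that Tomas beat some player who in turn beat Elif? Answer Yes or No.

Tomas did not beat Elif directly.
Tomas beat Mona, Ren, Noor, but each of them lost to Elif. No two-step path.

No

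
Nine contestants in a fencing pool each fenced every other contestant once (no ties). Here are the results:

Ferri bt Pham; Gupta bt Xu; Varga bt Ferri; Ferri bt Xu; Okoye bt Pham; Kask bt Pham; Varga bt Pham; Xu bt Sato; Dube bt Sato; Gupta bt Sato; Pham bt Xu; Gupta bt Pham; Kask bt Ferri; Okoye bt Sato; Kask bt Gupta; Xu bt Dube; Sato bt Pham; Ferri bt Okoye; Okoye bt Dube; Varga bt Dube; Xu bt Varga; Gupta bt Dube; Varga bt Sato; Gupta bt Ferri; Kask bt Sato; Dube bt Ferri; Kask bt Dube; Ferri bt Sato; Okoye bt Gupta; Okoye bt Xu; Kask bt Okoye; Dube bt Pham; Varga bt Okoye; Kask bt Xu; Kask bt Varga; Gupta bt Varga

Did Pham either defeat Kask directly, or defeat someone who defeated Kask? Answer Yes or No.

No

Pham did not beat Kask directly.
Pham beat Xu, but each of them lost to Kask. No two-step path.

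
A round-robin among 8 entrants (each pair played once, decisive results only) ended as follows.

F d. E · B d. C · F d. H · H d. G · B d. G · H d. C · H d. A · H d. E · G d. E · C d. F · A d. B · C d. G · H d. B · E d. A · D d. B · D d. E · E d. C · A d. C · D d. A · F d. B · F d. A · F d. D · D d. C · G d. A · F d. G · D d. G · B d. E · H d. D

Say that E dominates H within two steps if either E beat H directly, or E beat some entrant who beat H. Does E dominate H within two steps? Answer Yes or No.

E did not beat H directly.
E beat A, C, but each of them lost to H. No two-step path.

No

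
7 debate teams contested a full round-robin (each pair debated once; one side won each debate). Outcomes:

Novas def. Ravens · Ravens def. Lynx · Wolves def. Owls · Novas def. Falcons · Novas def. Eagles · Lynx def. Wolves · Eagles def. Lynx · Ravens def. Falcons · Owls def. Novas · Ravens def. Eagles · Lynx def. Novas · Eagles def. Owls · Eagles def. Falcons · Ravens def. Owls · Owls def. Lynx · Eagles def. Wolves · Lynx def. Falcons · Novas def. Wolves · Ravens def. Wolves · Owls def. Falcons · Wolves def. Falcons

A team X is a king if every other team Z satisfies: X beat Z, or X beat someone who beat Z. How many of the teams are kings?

4

Wolves cannot reach Ravens, Eagles in two steps.
Falcons cannot reach Wolves, Lynx, Ravens, Owls, Eagles, Novas in two steps.
Lynx reaches everyone (king).
Ravens reaches everyone (king).
Owls reaches everyone (king).
Eagles cannot reach Ravens in two steps.
Novas reaches everyone (king).
Kings: Lynx, Ravens, Owls, Novas — 4.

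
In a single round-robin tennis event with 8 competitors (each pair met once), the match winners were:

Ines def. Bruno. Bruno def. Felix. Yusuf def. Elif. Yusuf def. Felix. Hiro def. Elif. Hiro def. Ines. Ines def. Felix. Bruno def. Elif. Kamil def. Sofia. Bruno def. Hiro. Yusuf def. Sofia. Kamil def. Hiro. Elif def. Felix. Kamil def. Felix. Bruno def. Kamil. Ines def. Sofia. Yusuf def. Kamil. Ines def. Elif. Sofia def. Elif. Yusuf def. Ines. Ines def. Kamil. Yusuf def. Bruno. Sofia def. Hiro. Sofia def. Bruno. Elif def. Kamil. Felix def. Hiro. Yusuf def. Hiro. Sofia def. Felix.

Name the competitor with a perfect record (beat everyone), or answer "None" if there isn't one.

Yusuf

Yusuf has 7 wins out of 7 opponents — a perfect record.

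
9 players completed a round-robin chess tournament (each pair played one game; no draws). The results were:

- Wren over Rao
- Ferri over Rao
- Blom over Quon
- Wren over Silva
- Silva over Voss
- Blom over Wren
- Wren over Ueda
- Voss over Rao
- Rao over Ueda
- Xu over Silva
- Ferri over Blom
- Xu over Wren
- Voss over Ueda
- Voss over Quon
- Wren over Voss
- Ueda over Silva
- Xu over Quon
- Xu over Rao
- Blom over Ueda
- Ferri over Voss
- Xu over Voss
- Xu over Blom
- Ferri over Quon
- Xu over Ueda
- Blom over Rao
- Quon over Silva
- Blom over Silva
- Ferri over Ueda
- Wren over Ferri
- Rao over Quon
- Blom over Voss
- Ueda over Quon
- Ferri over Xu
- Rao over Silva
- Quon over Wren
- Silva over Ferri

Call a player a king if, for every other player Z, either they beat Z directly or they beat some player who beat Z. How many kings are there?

Wren reaches everyone (king).
Voss cannot reach Ferri, Xu, Blom in two steps.
Ferri reaches everyone (king).
Silva cannot reach Wren in two steps.
Quon cannot reach Xu, Blom in two steps.
Ueda cannot reach Xu, Rao, Blom in two steps.
Xu reaches everyone (king).
Rao cannot reach Xu, Blom in two steps.
Blom cannot reach Xu in two steps.
Kings: Wren, Ferri, Xu — 3.

3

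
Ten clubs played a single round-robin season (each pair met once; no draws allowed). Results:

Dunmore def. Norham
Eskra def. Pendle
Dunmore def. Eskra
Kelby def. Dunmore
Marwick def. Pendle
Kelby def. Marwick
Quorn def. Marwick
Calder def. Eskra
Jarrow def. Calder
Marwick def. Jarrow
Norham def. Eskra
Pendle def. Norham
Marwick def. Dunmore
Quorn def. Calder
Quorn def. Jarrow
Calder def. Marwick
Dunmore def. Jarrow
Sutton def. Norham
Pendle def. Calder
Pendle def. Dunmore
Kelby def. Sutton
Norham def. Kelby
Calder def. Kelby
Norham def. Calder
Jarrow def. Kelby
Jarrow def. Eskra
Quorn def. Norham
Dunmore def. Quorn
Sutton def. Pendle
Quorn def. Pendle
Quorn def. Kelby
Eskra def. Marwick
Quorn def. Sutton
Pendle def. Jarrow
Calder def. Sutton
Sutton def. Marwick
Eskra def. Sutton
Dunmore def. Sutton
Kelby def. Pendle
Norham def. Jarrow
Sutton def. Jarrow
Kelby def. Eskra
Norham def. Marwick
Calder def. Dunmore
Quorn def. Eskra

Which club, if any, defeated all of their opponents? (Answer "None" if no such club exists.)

Highest win total is Quorn with 8 (out of 9 possible).
Quorn lost to Dunmore, so no club went undefeated.

None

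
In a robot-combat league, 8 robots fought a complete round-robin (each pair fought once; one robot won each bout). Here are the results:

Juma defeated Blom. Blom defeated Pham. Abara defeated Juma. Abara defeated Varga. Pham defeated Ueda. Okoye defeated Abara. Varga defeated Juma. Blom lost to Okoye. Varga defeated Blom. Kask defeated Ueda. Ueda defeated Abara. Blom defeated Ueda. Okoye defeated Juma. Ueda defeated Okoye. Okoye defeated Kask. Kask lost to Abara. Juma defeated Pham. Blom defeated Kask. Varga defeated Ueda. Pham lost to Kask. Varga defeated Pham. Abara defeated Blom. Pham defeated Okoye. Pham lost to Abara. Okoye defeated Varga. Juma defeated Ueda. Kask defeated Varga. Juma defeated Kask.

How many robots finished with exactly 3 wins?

Win totals: Varga 4, Juma 4, Abara 5, Kask 3, Pham 2, Okoye 5, Ueda 2, Blom 3.
Exactly 3: Kask, Blom — 2 robots.

2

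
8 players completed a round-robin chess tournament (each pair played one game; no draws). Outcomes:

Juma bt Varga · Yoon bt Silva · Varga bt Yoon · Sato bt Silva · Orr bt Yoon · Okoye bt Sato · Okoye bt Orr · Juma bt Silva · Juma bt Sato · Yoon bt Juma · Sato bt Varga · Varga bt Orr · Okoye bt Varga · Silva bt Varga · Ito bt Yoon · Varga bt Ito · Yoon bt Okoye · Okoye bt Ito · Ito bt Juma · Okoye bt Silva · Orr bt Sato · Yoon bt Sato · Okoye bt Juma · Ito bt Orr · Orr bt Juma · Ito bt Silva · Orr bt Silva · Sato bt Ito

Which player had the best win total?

Win totals: Okoye 6, Juma 3, Varga 3, Orr 4, Yoon 4, Silva 1, Sato 3, Ito 4.
Okoye leads with 6 wins (next highest: 4).

Okoye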